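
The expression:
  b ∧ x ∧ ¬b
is never true.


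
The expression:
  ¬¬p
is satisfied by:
  {p: True}


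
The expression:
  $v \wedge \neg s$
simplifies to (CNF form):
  $v \wedge \neg s$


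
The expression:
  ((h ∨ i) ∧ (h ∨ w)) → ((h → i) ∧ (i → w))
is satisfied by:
  {w: True, i: True, h: False}
  {w: True, i: False, h: False}
  {i: True, w: False, h: False}
  {w: False, i: False, h: False}
  {w: True, h: True, i: True}


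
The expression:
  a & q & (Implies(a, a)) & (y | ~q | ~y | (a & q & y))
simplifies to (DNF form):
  a & q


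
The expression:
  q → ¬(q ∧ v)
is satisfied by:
  {v: False, q: False}
  {q: True, v: False}
  {v: True, q: False}


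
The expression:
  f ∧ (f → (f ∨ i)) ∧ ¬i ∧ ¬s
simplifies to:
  f ∧ ¬i ∧ ¬s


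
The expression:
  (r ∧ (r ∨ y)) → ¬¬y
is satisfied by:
  {y: True, r: False}
  {r: False, y: False}
  {r: True, y: True}


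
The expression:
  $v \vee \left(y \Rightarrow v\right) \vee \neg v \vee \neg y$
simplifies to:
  $\text{True}$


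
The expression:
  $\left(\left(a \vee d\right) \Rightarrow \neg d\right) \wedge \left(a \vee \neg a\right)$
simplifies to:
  $\neg d$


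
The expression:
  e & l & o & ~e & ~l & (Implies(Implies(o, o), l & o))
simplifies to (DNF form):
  False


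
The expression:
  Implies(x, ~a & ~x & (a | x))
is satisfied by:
  {x: False}


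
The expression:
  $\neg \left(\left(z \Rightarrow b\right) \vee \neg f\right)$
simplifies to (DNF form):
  $f \wedge z \wedge \neg b$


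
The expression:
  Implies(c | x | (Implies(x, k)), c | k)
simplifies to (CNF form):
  c | k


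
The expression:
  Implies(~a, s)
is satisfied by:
  {a: True, s: True}
  {a: True, s: False}
  {s: True, a: False}


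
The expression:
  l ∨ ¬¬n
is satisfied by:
  {n: True, l: True}
  {n: True, l: False}
  {l: True, n: False}


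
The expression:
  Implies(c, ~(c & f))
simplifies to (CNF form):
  ~c | ~f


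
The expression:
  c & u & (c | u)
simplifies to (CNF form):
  c & u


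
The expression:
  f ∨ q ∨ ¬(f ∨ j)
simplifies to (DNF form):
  f ∨ q ∨ ¬j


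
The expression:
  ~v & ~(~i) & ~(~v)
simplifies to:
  False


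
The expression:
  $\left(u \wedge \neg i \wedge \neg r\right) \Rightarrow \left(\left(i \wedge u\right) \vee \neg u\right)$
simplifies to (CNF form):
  $i \vee r \vee \neg u$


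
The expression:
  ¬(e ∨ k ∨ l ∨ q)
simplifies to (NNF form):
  ¬e ∧ ¬k ∧ ¬l ∧ ¬q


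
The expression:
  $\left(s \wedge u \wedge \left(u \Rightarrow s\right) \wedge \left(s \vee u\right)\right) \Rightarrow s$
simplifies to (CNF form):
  $\text{True}$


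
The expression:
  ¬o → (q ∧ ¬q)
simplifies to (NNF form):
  o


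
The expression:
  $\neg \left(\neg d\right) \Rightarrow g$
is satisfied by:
  {g: True, d: False}
  {d: False, g: False}
  {d: True, g: True}


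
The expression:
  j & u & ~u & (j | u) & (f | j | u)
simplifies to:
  False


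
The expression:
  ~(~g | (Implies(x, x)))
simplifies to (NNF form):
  False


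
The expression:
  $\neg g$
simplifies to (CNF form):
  $\neg g$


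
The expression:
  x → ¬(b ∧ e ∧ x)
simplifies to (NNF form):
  ¬b ∨ ¬e ∨ ¬x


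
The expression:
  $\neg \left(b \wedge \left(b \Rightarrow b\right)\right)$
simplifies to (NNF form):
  $\neg b$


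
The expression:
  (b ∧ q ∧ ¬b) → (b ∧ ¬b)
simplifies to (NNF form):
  True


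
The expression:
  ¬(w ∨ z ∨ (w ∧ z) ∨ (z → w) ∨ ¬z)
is never true.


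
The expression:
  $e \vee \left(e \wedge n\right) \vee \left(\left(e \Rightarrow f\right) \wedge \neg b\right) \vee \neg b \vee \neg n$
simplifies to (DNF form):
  $e \vee \neg b \vee \neg n$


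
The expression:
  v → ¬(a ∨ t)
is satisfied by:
  {t: False, v: False, a: False}
  {a: True, t: False, v: False}
  {t: True, a: False, v: False}
  {a: True, t: True, v: False}
  {v: True, a: False, t: False}


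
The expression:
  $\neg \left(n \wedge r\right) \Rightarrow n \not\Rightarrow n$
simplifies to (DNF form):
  $n \wedge r$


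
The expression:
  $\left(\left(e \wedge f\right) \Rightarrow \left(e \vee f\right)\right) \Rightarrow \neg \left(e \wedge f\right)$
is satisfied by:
  {e: False, f: False}
  {f: True, e: False}
  {e: True, f: False}


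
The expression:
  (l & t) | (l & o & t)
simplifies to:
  l & t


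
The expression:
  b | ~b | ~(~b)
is always true.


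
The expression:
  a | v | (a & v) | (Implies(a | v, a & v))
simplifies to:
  True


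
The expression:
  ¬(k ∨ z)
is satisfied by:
  {z: False, k: False}


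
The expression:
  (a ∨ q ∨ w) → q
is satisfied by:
  {q: True, a: False, w: False}
  {q: True, w: True, a: False}
  {q: True, a: True, w: False}
  {q: True, w: True, a: True}
  {w: False, a: False, q: False}


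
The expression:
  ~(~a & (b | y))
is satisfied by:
  {a: True, b: False, y: False}
  {a: True, y: True, b: False}
  {a: True, b: True, y: False}
  {a: True, y: True, b: True}
  {y: False, b: False, a: False}


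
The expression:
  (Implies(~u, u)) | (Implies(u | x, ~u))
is always true.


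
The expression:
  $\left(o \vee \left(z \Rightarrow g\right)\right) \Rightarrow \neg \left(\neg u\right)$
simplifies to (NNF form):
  $u \vee \left(z \wedge \neg g \wedge \neg o\right)$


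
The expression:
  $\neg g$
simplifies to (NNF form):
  $\neg g$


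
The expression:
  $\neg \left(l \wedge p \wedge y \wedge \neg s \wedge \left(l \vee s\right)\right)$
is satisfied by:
  {s: True, l: False, p: False, y: False}
  {y: False, l: False, s: False, p: False}
  {y: True, s: True, l: False, p: False}
  {y: True, l: False, s: False, p: False}
  {p: True, s: True, y: False, l: False}
  {p: True, y: False, l: False, s: False}
  {p: True, y: True, s: True, l: False}
  {p: True, y: True, l: False, s: False}
  {s: True, l: True, p: False, y: False}
  {l: True, p: False, s: False, y: False}
  {y: True, l: True, s: True, p: False}
  {y: True, l: True, p: False, s: False}
  {s: True, l: True, p: True, y: False}
  {l: True, p: True, y: False, s: False}
  {y: True, l: True, p: True, s: True}


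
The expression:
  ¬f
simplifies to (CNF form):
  ¬f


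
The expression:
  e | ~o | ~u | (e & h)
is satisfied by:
  {e: True, u: False, o: False}
  {u: False, o: False, e: False}
  {o: True, e: True, u: False}
  {o: True, u: False, e: False}
  {e: True, u: True, o: False}
  {u: True, e: False, o: False}
  {o: True, u: True, e: True}


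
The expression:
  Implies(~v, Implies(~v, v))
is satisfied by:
  {v: True}


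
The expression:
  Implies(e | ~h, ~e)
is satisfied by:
  {e: False}


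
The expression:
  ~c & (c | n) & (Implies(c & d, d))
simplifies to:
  n & ~c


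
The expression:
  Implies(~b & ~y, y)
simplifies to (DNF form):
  b | y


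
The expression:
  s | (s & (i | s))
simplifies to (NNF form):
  s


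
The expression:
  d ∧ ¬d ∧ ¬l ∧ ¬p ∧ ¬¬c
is never true.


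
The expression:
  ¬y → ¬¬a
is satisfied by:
  {a: True, y: True}
  {a: True, y: False}
  {y: True, a: False}


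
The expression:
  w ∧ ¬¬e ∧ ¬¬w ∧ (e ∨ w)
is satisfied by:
  {e: True, w: True}


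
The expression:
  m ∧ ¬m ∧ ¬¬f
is never true.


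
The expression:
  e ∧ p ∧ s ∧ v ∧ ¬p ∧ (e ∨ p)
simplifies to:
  False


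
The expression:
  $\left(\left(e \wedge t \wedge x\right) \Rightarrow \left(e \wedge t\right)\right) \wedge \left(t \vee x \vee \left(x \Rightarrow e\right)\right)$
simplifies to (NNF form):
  $\text{True}$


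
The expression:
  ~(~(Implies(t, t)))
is always true.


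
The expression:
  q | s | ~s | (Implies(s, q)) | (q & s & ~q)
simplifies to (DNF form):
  True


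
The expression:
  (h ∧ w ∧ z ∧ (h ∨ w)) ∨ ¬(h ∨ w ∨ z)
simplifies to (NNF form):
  (h ∨ ¬z) ∧ (w ∨ ¬h) ∧ (z ∨ ¬w)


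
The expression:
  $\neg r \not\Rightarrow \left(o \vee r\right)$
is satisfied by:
  {o: False, r: False}


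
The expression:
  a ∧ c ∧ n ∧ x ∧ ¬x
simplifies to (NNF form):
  False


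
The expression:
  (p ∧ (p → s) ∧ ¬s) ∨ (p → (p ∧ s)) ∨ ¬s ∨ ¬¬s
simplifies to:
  True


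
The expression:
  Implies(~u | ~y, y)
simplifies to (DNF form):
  y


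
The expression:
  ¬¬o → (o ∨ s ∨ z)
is always true.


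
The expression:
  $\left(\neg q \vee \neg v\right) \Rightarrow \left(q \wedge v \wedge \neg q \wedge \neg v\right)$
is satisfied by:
  {q: True, v: True}


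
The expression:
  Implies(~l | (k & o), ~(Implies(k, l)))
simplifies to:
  (k & ~l) | (l & ~k) | (l & ~o)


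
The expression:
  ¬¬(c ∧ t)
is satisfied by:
  {t: True, c: True}


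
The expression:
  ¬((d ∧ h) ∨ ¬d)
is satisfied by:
  {d: True, h: False}


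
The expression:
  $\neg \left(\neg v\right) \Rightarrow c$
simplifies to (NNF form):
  $c \vee \neg v$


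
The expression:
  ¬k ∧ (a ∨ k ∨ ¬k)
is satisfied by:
  {k: False}


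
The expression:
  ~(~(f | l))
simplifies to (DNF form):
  f | l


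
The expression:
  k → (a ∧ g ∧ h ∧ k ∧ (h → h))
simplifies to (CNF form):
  (a ∨ ¬k) ∧ (g ∨ ¬k) ∧ (h ∨ ¬k)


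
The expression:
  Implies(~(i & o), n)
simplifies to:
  n | (i & o)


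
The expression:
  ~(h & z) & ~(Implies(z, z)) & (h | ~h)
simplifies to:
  False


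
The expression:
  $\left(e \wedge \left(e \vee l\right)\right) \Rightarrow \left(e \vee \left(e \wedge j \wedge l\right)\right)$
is always true.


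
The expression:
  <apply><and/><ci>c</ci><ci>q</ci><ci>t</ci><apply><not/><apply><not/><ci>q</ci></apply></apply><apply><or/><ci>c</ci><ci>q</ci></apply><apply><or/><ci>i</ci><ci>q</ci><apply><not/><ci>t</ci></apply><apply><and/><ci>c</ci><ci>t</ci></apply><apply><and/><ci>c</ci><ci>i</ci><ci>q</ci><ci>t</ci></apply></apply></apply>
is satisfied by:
  {t: True, c: True, q: True}


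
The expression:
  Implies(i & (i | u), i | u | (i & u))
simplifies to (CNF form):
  True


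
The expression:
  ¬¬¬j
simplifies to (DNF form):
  ¬j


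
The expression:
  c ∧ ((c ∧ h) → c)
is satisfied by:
  {c: True}


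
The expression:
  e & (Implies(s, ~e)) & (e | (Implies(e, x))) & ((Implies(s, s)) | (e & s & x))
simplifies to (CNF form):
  e & ~s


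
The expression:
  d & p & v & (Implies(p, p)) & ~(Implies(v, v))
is never true.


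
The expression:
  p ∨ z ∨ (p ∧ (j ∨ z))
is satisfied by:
  {z: True, p: True}
  {z: True, p: False}
  {p: True, z: False}


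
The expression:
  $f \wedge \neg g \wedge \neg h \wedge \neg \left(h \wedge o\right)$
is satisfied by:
  {f: True, g: False, h: False}


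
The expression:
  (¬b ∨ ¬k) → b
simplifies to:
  b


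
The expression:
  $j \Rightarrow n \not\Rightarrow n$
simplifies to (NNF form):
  $\neg j$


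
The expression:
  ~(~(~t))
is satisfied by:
  {t: False}


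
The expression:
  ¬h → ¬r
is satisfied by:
  {h: True, r: False}
  {r: False, h: False}
  {r: True, h: True}


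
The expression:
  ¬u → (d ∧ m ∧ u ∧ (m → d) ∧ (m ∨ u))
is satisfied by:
  {u: True}


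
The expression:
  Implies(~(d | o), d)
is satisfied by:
  {d: True, o: True}
  {d: True, o: False}
  {o: True, d: False}


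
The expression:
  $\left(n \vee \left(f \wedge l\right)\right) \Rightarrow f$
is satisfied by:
  {f: True, n: False}
  {n: False, f: False}
  {n: True, f: True}


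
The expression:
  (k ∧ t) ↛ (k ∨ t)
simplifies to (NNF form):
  False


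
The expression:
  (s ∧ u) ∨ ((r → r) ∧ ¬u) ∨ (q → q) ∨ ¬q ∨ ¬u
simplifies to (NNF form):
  True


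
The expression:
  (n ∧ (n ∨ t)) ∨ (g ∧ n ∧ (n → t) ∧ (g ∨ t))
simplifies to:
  n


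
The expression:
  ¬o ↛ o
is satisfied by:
  {o: False}


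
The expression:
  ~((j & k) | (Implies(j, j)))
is never true.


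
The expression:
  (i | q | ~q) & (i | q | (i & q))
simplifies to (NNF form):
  i | q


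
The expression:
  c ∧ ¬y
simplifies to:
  c ∧ ¬y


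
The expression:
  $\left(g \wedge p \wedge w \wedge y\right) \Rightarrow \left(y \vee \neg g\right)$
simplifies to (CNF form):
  $\text{True}$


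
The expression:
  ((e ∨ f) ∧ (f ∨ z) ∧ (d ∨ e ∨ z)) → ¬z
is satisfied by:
  {f: False, z: False, e: False}
  {e: True, f: False, z: False}
  {f: True, e: False, z: False}
  {e: True, f: True, z: False}
  {z: True, e: False, f: False}


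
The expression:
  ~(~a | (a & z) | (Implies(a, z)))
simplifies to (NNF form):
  a & ~z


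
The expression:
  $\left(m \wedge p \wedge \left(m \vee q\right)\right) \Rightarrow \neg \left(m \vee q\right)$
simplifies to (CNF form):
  $\neg m \vee \neg p$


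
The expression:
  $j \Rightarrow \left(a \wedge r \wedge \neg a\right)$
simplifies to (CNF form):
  $\neg j$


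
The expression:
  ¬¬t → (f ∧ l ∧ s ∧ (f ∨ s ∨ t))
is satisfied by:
  {l: True, f: True, s: True, t: False}
  {l: True, f: True, s: False, t: False}
  {l: True, s: True, f: False, t: False}
  {l: True, s: False, f: False, t: False}
  {f: True, s: True, l: False, t: False}
  {f: True, l: False, s: False, t: False}
  {f: False, s: True, l: False, t: False}
  {f: False, l: False, s: False, t: False}
  {l: True, t: True, f: True, s: True}


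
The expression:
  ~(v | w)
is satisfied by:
  {v: False, w: False}


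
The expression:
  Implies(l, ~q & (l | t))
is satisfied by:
  {l: False, q: False}
  {q: True, l: False}
  {l: True, q: False}


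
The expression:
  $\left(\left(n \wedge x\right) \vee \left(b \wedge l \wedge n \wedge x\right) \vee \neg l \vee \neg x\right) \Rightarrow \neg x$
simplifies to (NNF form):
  $\left(l \wedge \neg n\right) \vee \neg x$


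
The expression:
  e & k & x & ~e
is never true.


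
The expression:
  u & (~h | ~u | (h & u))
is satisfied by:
  {u: True}


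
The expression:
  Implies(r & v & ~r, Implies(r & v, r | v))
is always true.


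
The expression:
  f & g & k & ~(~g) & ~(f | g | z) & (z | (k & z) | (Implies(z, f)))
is never true.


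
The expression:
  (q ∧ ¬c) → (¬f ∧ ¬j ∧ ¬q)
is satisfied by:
  {c: True, q: False}
  {q: False, c: False}
  {q: True, c: True}


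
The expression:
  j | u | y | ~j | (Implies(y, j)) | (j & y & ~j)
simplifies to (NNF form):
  True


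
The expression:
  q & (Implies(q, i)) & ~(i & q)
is never true.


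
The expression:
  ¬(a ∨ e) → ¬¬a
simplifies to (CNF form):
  a ∨ e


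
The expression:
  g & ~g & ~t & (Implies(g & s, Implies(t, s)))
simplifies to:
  False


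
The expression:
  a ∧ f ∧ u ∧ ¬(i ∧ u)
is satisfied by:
  {a: True, u: True, f: True, i: False}


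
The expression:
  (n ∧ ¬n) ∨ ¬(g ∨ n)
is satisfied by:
  {n: False, g: False}


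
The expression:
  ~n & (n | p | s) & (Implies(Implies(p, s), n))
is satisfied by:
  {p: True, n: False, s: False}


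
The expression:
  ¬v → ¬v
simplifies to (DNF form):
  True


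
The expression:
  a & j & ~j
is never true.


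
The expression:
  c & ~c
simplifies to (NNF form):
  False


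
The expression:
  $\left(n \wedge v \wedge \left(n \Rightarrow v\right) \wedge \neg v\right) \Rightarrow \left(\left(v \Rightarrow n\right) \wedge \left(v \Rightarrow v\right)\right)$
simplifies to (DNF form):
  $\text{True}$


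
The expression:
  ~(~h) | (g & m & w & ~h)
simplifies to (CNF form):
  (g | h) & (h | m) & (h | w)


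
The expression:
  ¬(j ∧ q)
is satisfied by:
  {q: False, j: False}
  {j: True, q: False}
  {q: True, j: False}


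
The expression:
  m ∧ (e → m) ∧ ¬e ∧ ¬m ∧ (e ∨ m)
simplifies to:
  False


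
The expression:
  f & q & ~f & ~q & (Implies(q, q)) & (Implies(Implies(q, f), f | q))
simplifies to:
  False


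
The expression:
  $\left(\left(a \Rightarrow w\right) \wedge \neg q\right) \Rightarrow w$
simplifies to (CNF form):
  $a \vee q \vee w$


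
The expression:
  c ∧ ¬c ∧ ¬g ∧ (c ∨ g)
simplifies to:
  False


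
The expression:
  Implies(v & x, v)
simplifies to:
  True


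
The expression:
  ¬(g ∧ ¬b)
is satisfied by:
  {b: True, g: False}
  {g: False, b: False}
  {g: True, b: True}


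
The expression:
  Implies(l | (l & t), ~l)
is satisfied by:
  {l: False}


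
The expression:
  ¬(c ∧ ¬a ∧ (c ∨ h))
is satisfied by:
  {a: True, c: False}
  {c: False, a: False}
  {c: True, a: True}


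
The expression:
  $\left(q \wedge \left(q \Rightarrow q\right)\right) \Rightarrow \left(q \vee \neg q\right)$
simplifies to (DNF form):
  $\text{True}$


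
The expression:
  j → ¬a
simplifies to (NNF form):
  ¬a ∨ ¬j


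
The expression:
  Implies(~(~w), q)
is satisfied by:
  {q: True, w: False}
  {w: False, q: False}
  {w: True, q: True}


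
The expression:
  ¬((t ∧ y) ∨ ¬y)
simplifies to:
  y ∧ ¬t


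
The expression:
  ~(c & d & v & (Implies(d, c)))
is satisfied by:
  {v: False, d: False, c: False}
  {c: True, v: False, d: False}
  {d: True, v: False, c: False}
  {c: True, d: True, v: False}
  {v: True, c: False, d: False}
  {c: True, v: True, d: False}
  {d: True, v: True, c: False}


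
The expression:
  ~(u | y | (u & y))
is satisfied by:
  {u: False, y: False}


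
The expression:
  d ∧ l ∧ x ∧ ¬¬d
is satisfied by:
  {d: True, x: True, l: True}


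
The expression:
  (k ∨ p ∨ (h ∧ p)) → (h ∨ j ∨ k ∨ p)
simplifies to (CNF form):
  True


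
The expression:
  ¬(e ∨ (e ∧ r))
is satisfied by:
  {e: False}


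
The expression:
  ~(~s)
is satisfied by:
  {s: True}


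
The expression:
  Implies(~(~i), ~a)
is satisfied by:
  {a: False, i: False}
  {i: True, a: False}
  {a: True, i: False}


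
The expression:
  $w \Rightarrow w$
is always true.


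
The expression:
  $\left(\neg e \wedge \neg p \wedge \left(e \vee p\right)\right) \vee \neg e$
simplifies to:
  $\neg e$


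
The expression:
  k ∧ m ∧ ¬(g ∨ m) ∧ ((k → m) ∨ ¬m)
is never true.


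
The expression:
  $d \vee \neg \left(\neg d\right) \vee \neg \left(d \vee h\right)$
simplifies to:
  $d \vee \neg h$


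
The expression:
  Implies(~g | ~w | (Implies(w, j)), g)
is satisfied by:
  {g: True}


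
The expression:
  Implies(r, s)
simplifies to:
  s | ~r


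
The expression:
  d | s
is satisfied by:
  {d: True, s: True}
  {d: True, s: False}
  {s: True, d: False}


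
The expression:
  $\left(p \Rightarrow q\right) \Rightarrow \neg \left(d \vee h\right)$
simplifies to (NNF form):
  $\left(p \vee \neg d\right) \wedge \left(p \vee \neg h\right) \wedge \left(\neg d \vee \neg q\right) \wedge \left(\neg h \vee \neg q\right)$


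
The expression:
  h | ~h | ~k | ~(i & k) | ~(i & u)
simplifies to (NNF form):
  True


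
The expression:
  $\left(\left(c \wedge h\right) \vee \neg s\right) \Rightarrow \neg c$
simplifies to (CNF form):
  $\left(s \vee \neg c\right) \wedge \left(\neg c \vee \neg h\right)$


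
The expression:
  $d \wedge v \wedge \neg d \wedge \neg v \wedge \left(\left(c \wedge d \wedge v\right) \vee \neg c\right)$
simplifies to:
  $\text{False}$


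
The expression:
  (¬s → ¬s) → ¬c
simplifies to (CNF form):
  ¬c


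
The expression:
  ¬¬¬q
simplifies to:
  ¬q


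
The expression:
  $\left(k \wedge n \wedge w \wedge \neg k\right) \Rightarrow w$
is always true.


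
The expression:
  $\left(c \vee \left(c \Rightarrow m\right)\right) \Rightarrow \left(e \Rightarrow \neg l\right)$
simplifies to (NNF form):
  $\neg e \vee \neg l$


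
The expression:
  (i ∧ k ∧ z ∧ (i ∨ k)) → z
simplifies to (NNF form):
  True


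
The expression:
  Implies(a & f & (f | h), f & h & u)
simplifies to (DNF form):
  ~a | ~f | (h & u)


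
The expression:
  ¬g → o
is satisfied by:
  {o: True, g: True}
  {o: True, g: False}
  {g: True, o: False}


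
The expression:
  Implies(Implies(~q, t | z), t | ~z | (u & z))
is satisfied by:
  {t: True, u: True, z: False}
  {t: True, u: False, z: False}
  {u: True, t: False, z: False}
  {t: False, u: False, z: False}
  {t: True, z: True, u: True}
  {t: True, z: True, u: False}
  {z: True, u: True, t: False}


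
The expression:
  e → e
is always true.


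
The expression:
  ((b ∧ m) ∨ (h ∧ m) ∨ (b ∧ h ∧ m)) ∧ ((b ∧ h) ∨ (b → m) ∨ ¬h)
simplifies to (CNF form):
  m ∧ (b ∨ h)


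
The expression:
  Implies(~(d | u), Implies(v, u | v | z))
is always true.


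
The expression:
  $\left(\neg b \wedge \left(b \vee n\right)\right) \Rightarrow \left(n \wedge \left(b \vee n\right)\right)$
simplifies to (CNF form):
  $\text{True}$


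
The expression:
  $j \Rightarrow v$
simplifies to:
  $v \vee \neg j$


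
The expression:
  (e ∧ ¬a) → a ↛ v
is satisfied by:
  {a: True, e: False}
  {e: False, a: False}
  {e: True, a: True}


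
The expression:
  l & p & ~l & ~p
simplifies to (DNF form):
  False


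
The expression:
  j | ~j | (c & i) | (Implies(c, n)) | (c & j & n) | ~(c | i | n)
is always true.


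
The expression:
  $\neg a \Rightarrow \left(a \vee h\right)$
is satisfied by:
  {a: True, h: True}
  {a: True, h: False}
  {h: True, a: False}


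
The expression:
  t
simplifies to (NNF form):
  t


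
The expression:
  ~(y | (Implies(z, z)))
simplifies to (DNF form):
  False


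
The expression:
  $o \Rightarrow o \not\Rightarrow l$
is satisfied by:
  {l: False, o: False}
  {o: True, l: False}
  {l: True, o: False}


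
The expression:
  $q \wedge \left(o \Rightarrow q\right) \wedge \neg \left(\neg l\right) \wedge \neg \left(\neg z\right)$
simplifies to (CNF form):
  $l \wedge q \wedge z$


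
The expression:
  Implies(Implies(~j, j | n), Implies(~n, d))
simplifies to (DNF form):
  d | n | ~j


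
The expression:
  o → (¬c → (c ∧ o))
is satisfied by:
  {c: True, o: False}
  {o: False, c: False}
  {o: True, c: True}


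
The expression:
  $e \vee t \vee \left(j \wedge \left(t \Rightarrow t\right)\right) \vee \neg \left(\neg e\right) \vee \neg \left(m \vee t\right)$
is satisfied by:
  {t: True, e: True, j: True, m: False}
  {t: True, e: True, j: False, m: False}
  {t: True, j: True, m: False, e: False}
  {t: True, j: False, m: False, e: False}
  {e: True, j: True, m: False, t: False}
  {e: True, j: False, m: False, t: False}
  {j: True, e: False, m: False, t: False}
  {j: False, e: False, m: False, t: False}
  {t: True, e: True, m: True, j: True}
  {t: True, e: True, m: True, j: False}
  {t: True, m: True, j: True, e: False}
  {t: True, m: True, j: False, e: False}
  {m: True, e: True, j: True, t: False}
  {m: True, e: True, j: False, t: False}
  {m: True, j: True, e: False, t: False}


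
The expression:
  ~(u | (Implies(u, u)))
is never true.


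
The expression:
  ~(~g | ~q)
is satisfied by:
  {g: True, q: True}


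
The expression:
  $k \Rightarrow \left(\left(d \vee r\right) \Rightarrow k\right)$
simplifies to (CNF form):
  $\text{True}$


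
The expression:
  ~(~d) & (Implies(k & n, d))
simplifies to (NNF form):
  d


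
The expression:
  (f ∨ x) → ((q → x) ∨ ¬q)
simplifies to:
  x ∨ ¬f ∨ ¬q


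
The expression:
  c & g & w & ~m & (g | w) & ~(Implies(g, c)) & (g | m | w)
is never true.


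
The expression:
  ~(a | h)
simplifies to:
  ~a & ~h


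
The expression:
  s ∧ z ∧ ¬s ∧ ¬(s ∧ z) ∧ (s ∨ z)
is never true.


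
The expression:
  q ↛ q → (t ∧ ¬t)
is always true.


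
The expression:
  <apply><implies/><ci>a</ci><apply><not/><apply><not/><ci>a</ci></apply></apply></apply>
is always true.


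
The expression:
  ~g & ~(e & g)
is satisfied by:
  {g: False}


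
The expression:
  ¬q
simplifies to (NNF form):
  ¬q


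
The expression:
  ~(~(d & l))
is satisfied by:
  {d: True, l: True}


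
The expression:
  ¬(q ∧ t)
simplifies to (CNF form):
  ¬q ∨ ¬t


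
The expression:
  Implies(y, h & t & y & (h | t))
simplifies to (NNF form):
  ~y | (h & t)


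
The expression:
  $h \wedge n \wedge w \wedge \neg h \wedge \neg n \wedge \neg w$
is never true.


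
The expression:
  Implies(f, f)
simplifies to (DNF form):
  True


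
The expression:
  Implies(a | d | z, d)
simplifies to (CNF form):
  (d | ~a) & (d | ~z)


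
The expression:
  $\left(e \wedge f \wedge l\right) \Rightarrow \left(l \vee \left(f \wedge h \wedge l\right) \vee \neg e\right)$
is always true.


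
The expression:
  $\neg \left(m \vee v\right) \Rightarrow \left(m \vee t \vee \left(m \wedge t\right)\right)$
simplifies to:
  $m \vee t \vee v$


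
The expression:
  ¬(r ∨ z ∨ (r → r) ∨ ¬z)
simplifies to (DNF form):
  False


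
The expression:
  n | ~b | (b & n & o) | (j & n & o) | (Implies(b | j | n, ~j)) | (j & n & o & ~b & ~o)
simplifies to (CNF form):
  n | ~b | ~j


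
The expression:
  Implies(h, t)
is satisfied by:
  {t: True, h: False}
  {h: False, t: False}
  {h: True, t: True}


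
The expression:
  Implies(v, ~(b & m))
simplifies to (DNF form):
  ~b | ~m | ~v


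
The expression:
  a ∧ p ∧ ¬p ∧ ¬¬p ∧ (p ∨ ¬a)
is never true.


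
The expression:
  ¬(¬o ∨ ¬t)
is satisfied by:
  {t: True, o: True}


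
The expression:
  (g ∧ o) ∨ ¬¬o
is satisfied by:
  {o: True}


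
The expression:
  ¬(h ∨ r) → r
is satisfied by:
  {r: True, h: True}
  {r: True, h: False}
  {h: True, r: False}


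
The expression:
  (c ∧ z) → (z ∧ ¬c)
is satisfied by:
  {c: False, z: False}
  {z: True, c: False}
  {c: True, z: False}


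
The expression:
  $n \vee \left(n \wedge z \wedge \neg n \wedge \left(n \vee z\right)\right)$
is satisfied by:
  {n: True}


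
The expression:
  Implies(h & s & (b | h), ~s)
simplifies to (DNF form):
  ~h | ~s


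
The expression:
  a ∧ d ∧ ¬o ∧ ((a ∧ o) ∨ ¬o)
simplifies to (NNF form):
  a ∧ d ∧ ¬o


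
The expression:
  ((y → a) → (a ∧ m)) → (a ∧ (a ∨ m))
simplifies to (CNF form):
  a ∨ ¬y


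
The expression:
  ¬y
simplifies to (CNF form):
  ¬y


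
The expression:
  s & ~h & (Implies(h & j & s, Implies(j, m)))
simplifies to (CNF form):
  s & ~h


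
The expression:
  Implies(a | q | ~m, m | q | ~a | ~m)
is always true.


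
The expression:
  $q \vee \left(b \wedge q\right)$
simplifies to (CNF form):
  $q$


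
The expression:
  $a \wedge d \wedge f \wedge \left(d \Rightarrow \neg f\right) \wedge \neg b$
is never true.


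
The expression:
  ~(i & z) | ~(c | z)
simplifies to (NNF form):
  ~i | ~z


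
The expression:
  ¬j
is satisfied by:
  {j: False}


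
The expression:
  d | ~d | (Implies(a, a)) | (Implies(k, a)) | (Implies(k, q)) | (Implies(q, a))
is always true.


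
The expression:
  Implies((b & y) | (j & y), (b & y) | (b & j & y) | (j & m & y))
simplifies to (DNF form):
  b | m | ~j | ~y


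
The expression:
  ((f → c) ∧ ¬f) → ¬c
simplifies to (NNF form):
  f ∨ ¬c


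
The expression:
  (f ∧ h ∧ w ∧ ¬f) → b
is always true.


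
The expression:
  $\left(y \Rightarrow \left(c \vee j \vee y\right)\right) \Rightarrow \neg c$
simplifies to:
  $\neg c$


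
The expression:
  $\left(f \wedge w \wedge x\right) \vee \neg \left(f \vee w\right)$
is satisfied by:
  {x: True, w: False, f: False}
  {x: False, w: False, f: False}
  {f: True, w: True, x: True}


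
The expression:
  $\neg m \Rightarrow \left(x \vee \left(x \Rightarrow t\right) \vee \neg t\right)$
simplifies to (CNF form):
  $\text{True}$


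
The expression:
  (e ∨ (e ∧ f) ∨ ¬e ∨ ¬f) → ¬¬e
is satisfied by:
  {e: True}


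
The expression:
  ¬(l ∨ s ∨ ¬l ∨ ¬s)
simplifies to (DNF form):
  False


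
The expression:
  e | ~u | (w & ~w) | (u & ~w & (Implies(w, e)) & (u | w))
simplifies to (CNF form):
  e | ~u | ~w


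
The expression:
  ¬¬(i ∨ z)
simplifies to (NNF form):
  i ∨ z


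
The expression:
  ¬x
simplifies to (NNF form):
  ¬x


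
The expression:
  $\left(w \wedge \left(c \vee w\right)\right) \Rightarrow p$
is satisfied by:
  {p: True, w: False}
  {w: False, p: False}
  {w: True, p: True}


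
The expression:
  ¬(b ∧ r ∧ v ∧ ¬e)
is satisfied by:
  {e: True, v: False, b: False, r: False}
  {r: False, v: False, e: False, b: False}
  {r: True, e: True, v: False, b: False}
  {r: True, v: False, e: False, b: False}
  {b: True, e: True, r: False, v: False}
  {b: True, r: False, v: False, e: False}
  {b: True, r: True, e: True, v: False}
  {b: True, r: True, v: False, e: False}
  {e: True, v: True, b: False, r: False}
  {v: True, b: False, e: False, r: False}
  {r: True, v: True, e: True, b: False}
  {r: True, v: True, b: False, e: False}
  {e: True, v: True, b: True, r: False}
  {v: True, b: True, r: False, e: False}
  {r: True, v: True, b: True, e: True}


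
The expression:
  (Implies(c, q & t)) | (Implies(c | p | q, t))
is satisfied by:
  {t: True, c: False}
  {c: False, t: False}
  {c: True, t: True}


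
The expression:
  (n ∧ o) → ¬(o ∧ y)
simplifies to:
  ¬n ∨ ¬o ∨ ¬y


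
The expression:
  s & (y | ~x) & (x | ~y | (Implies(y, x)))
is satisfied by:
  {s: True, x: False, y: False}
  {y: True, x: True, s: True}


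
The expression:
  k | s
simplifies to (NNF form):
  k | s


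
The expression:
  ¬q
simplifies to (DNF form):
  ¬q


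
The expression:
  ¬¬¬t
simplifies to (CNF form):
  ¬t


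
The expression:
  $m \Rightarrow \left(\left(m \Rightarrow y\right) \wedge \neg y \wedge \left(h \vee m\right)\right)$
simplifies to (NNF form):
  $\neg m$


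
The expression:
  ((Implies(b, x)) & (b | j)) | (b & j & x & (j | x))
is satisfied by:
  {x: True, j: True, b: False}
  {j: True, b: False, x: False}
  {x: True, b: True, j: True}
  {x: True, b: True, j: False}


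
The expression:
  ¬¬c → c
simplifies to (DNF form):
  True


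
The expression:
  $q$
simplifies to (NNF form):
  $q$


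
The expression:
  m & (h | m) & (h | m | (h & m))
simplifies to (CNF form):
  m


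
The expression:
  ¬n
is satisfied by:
  {n: False}


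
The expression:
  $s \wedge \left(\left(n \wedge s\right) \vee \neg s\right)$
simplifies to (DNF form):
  $n \wedge s$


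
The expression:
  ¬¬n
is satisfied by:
  {n: True}


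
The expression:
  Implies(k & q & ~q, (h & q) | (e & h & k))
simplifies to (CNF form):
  True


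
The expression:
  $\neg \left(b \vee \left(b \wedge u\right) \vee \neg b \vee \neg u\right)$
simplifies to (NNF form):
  $\text{False}$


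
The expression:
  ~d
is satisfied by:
  {d: False}


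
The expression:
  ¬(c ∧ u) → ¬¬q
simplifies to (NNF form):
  q ∨ (c ∧ u)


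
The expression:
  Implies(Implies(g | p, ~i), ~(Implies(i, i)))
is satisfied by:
  {i: True, g: True, p: True}
  {i: True, g: True, p: False}
  {i: True, p: True, g: False}


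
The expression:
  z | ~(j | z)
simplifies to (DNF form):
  z | ~j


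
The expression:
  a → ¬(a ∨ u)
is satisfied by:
  {a: False}


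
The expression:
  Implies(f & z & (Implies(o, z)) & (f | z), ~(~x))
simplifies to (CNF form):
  x | ~f | ~z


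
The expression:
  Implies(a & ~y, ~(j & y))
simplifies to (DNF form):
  True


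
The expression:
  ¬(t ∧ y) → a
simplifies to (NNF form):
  a ∨ (t ∧ y)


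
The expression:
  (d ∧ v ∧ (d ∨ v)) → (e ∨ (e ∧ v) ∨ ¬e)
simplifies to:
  True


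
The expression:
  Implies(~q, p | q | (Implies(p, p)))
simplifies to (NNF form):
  True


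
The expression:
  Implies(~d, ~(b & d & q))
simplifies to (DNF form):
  True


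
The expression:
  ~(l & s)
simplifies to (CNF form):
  ~l | ~s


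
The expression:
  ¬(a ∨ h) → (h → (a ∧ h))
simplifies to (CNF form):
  True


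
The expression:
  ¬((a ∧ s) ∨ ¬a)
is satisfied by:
  {a: True, s: False}


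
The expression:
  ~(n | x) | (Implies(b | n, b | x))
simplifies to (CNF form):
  b | x | ~n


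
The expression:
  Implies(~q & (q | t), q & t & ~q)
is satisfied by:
  {q: True, t: False}
  {t: False, q: False}
  {t: True, q: True}


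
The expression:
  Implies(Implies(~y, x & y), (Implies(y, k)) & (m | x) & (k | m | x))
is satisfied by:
  {x: True, k: True, m: True, y: False}
  {x: True, k: True, m: False, y: False}
  {k: True, m: True, x: False, y: False}
  {k: True, x: False, m: False, y: False}
  {x: True, m: True, k: False, y: False}
  {x: True, m: False, k: False, y: False}
  {m: True, x: False, k: False, y: False}
  {x: False, m: False, k: False, y: False}
  {x: True, y: True, k: True, m: True}
  {x: True, y: True, k: True, m: False}
  {y: True, k: True, m: True, x: False}


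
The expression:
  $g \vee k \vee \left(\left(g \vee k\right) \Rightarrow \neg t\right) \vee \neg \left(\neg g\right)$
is always true.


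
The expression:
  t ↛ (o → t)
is never true.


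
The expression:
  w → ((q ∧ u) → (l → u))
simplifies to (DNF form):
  True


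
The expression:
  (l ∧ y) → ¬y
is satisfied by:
  {l: False, y: False}
  {y: True, l: False}
  {l: True, y: False}


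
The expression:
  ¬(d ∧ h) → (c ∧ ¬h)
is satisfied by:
  {d: True, c: True, h: False}
  {c: True, h: False, d: False}
  {d: True, c: True, h: True}
  {d: True, h: True, c: False}


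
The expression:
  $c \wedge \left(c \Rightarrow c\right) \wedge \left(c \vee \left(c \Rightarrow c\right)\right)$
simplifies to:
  $c$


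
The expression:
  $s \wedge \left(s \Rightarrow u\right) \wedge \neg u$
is never true.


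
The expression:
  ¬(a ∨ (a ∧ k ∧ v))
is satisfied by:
  {a: False}


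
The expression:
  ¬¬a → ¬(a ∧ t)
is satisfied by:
  {t: False, a: False}
  {a: True, t: False}
  {t: True, a: False}


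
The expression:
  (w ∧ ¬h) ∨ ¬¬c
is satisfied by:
  {c: True, w: True, h: False}
  {c: True, h: False, w: False}
  {c: True, w: True, h: True}
  {c: True, h: True, w: False}
  {w: True, h: False, c: False}


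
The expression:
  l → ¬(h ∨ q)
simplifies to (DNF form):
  (¬h ∧ ¬q) ∨ ¬l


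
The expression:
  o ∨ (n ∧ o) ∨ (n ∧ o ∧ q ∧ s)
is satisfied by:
  {o: True}


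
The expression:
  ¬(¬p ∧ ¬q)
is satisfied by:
  {q: True, p: True}
  {q: True, p: False}
  {p: True, q: False}


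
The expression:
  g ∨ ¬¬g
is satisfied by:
  {g: True}


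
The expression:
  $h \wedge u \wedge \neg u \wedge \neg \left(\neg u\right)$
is never true.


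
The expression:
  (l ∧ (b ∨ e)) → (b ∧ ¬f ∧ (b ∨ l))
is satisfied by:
  {f: False, e: False, l: False, b: False}
  {b: True, f: False, e: False, l: False}
  {e: True, b: False, f: False, l: False}
  {b: True, e: True, f: False, l: False}
  {f: True, b: False, e: False, l: False}
  {b: True, f: True, e: False, l: False}
  {e: True, f: True, b: False, l: False}
  {b: True, e: True, f: True, l: False}
  {l: True, b: False, f: False, e: False}
  {l: True, b: True, f: False, e: False}
  {l: True, b: True, e: True, f: False}
  {l: True, f: True, b: False, e: False}


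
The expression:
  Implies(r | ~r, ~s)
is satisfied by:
  {s: False}


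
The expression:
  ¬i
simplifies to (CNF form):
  ¬i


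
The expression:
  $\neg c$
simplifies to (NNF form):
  $\neg c$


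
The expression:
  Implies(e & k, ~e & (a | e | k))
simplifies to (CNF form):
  ~e | ~k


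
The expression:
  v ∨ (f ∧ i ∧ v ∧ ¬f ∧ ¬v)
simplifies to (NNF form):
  v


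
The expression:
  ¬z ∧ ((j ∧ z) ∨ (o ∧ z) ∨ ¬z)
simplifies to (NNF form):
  ¬z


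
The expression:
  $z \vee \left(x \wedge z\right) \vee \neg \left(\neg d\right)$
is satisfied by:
  {d: True, z: True}
  {d: True, z: False}
  {z: True, d: False}


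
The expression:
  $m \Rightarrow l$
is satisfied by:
  {l: True, m: False}
  {m: False, l: False}
  {m: True, l: True}


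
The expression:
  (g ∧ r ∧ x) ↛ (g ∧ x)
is never true.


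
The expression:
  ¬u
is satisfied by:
  {u: False}


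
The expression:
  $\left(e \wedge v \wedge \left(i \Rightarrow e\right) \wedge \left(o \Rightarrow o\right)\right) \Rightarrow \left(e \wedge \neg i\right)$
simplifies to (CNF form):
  $\neg e \vee \neg i \vee \neg v$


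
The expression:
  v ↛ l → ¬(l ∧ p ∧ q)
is always true.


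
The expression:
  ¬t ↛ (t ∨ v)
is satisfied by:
  {v: False, t: False}


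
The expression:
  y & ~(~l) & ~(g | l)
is never true.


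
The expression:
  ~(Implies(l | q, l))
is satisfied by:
  {q: True, l: False}


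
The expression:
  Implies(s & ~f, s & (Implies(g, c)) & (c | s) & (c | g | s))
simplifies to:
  c | f | ~g | ~s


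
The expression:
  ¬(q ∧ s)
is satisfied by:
  {s: False, q: False}
  {q: True, s: False}
  {s: True, q: False}


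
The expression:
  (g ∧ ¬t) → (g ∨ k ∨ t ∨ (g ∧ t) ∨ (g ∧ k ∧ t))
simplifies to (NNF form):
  True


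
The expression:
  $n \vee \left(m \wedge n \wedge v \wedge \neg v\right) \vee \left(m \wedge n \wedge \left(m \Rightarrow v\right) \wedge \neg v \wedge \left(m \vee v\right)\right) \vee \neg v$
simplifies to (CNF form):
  $n \vee \neg v$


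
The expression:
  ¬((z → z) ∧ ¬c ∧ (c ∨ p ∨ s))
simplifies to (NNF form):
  c ∨ (¬p ∧ ¬s)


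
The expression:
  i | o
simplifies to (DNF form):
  i | o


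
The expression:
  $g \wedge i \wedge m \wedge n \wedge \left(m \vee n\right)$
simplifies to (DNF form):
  $g \wedge i \wedge m \wedge n$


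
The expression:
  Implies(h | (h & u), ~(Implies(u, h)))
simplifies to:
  ~h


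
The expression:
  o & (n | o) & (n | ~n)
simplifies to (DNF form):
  o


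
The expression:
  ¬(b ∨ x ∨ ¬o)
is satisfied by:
  {o: True, x: False, b: False}


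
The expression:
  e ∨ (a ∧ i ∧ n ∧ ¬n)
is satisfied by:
  {e: True}


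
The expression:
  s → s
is always true.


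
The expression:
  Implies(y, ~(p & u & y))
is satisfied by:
  {p: False, u: False, y: False}
  {y: True, p: False, u: False}
  {u: True, p: False, y: False}
  {y: True, u: True, p: False}
  {p: True, y: False, u: False}
  {y: True, p: True, u: False}
  {u: True, p: True, y: False}
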